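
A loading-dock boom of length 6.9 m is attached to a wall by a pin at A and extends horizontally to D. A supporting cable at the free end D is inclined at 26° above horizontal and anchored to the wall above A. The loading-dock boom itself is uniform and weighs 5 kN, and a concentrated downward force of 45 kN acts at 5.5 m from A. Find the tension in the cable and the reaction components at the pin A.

ΣM about A: T·sin26°·6.9 − 5·3.45 − 45·5.5 = 0 → T = 264.75/(6.9·0.438371) = 87.5276 ≈ 87.53 kN.
ΣF_x = 0: A_x − T·cos26° = 0 → A_x = 87.5276 × 0.898794 = 78.67 kN.
ΣF_y = 0: A_y + T·sin26° − 5 − 45 = 0 → A_y = 50 − 87.5276 × 0.438371 = 11.63 kN.

T = 87.53 kN, A_x = 78.67 kN, A_y = 11.63 kN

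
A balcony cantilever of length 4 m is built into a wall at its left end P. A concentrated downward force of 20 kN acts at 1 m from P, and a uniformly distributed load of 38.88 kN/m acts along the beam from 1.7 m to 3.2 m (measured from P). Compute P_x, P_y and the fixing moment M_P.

Resultant of the distributed load: 38.88 × 1.5 = 58.32 kN at 2.45 m from P.
ΣF_x = 0: P_x = 0.
ΣF_y = 0: P_y − 20 − 38.88·1.5 = 0 → P_y = 78.32 kN.
ΣM about P: M_P − 20·1 − (38.88·1.5)·2.45 = 0 → M_P = 162.9 kN·m.

P_x = 0, P_y = 78.32 kN, M_P = 162.9 kN·m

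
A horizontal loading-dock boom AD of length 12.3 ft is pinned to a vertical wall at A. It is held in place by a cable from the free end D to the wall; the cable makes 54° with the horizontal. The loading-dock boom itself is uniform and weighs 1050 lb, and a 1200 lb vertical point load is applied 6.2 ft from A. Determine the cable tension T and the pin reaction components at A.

ΣM about A: T·sin54°·12.3 − 1050·6.15 − 1200·6.2 = 0 → T = 13897.5/(12.3·0.809017) = 1396.61 ≈ 1397 lb.
ΣF_x = 0: A_x − T·cos54° = 0 → A_x = 1396.61 × 0.587785 = 820.9 lb.
ΣF_y = 0: A_y + T·sin54° − 1050 − 1200 = 0 → A_y = 2250 − 1396.61 × 0.809017 = 1120 lb.

T = 1397 lb, A_x = 820.9 lb, A_y = 1120 lb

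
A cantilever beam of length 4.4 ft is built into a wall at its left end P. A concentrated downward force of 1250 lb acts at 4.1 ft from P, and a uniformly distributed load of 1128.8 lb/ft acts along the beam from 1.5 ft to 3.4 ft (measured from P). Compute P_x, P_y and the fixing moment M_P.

P_x = 0, P_y = 3395 lb, M_P = 10380 lb·ft

Resultant of the distributed load: 1128.8 × 1.9 = 2144.72 lb at 2.45 ft from P.
ΣF_x = 0: P_x = 0.
ΣF_y = 0: P_y − 1250 − 1128.8·1.9 = 0 → P_y = 3395 lb.
ΣM about P: M_P − 1250·4.1 − (1128.8·1.9)·2.45 = 0 → M_P = 10380 lb·ft.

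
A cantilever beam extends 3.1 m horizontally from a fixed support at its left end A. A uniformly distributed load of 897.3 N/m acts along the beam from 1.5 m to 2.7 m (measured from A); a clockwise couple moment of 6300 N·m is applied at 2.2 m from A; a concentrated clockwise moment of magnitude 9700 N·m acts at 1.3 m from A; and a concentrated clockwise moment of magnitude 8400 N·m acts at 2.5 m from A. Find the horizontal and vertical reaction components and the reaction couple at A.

Resultant of the distributed load: 897.3 × 1.2 = 1076.76 N at 2.1 m from A.
ΣF_x = 0: A_x = 0.
ΣF_y = 0: A_y − 897.3·1.2 = 0 → A_y = 1077 N.
ΣM about A: M_A − (897.3·1.2)·2.1 − 6300 − 9700 − 8400 = 0 → M_A = 26660 N·m.

A_x = 0, A_y = 1077 N, M_A = 26660 N·m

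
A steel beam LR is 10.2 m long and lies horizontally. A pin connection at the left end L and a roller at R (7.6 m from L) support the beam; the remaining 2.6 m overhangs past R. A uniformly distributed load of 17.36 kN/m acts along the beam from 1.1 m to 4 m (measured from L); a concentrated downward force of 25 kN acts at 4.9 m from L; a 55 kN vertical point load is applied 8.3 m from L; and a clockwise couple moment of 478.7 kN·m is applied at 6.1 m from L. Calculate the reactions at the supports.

L_x = 0, L_y = -25.72 kN, R_y = 156.1 kN

Resultant of the distributed load: 17.36 × 2.9 = 50.344 kN at 2.55 m from L.
Moments about L: R_y·7.6 − (17.36·2.9)·2.55 − 25·4.9 − 55·8.3 − 478.7 = 0 → R_y = 1186.0772/7.6 = 156.063 ≈ 156.1 kN.
ΣF_y = 0: L_y + 156.063 − 17.36·2.9 − 25 − 55 = 0 → L_y = -25.72 kN.
ΣF_x = 0: no horizontal applied forces, so L_x = 0.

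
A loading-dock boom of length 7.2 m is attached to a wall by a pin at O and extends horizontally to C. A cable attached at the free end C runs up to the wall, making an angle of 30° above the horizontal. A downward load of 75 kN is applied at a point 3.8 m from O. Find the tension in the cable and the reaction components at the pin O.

ΣM about O: T·sin30°·7.2 − 75·3.8 = 0 → T = 285/(7.2·0.5) = 79.1667 ≈ 79.17 kN.
ΣF_x = 0: O_x − T·cos30° = 0 → O_x = 79.1667 × 0.866025 = 68.56 kN.
ΣF_y = 0: O_y + T·sin30° − 75 = 0 → O_y = 75 − 79.1667 × 0.5 = 35.42 kN.

T = 79.17 kN, O_x = 68.56 kN, O_y = 35.42 kN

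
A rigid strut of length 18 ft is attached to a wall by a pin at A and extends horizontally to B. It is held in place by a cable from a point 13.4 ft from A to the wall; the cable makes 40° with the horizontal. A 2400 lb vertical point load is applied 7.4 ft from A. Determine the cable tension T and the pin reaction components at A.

ΣM about A: T·sin40°·13.4 − 2400·7.4 = 0 → T = 17760/(13.4·0.642788) = 2061.91 ≈ 2062 lb.
ΣF_x = 0: A_x − T·cos40° = 0 → A_x = 2061.91 × 0.766044 = 1580 lb.
ΣF_y = 0: A_y + T·sin40° − 2400 = 0 → A_y = 2400 − 2061.91 × 0.642788 = 1075 lb.

T = 2062 lb, A_x = 1580 lb, A_y = 1075 lb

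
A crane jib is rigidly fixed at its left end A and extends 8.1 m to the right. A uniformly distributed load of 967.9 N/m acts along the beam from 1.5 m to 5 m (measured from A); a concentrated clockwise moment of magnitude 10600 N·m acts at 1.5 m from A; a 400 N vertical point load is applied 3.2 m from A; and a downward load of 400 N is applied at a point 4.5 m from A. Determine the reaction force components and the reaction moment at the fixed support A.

Resultant of the distributed load: 967.9 × 3.5 = 3387.65 N at 3.25 m from A.
ΣF_x = 0: A_x = 0.
ΣF_y = 0: A_y − 967.9·3.5 − 400 − 400 = 0 → A_y = 4188 N.
ΣM about A: M_A − (967.9·3.5)·3.25 − 10600 − 400·3.2 − 400·4.5 = 0 → M_A = 24690 N·m.

A_x = 0, A_y = 4188 N, M_A = 24690 N·m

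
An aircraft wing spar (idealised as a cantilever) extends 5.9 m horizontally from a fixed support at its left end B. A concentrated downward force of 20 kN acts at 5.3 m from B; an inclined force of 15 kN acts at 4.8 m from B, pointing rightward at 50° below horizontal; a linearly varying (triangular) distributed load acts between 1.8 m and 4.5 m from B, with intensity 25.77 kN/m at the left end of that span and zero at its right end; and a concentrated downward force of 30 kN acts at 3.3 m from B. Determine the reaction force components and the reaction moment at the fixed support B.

B_x = -9.642 kN, B_y = 96.28 kN, M_B = 354.1 kN·m

Resultant of the triangular load: ½ × 25.77 × 2.7 = 34.7895 kN, acting at 2.7 m from B (one-third of the span from the peak).
ΣF_x = 0: B_x + 15·cos50° = 0 → B_x = -9.642 kN.
ΣF_y = 0: B_y − 20 − 15·sin50° − ½·25.77·2.7 − 30 = 0 → B_y = 96.28 kN.
ΣM about B: M_B − 20·5.3 − 15·sin50°·4.8 − (½·25.77·2.7)·2.7 − 30·3.3 = 0 → M_B = 354.1 kN·m.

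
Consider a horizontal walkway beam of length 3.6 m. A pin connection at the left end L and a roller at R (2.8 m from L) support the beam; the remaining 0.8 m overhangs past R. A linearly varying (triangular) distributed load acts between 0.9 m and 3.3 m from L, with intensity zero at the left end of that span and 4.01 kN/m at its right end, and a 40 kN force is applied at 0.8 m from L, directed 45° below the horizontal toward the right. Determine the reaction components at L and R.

L_x = -28.28 kN, L_y = 20.72 kN, R_y = 12.38 kN

Resultant of the triangular load: ½ × 4.01 × 2.4 = 4.812 kN, acting at 2.5 m from L (one-third of the span from the peak).
ΣM about L: R_y·2.8 − (½·4.01·2.4)·2.5 − 40·sin45°·0.8 = 0 → R_y = 34.6574/2.8 = 12.3776 ≈ 12.38 kN.
ΣF_y = 0: L_y + 12.3776 − ½·4.01·2.4 − 40·sin45° = 0 → L_y = 20.72 kN.
ΣF_x = 0: L_x + 40·cos45° = 0 → L_x = -28.28 kN.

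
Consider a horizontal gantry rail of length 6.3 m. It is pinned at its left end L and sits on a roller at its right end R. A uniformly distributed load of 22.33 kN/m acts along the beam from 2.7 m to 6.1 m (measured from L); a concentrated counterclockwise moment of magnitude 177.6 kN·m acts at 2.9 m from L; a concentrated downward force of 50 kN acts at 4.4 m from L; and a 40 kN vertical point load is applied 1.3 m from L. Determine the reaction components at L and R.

Resultant of the distributed load: 22.33 × 3.4 = 75.922 kN at 4.4 m from L.
Moments about L: R_y·6.3 − (22.33·3.4)·4.4 + 177.6 − 50·4.4 − 40·1.3 = 0 → R_y = 428.4568/6.3 = 68.009 ≈ 68.01 kN.
ΣF_y = 0: L_y + 68.009 − 22.33·3.4 − 50 − 40 = 0 → L_y = 97.91 kN.
ΣF_x = 0: no horizontal applied forces, so L_x = 0.

L_x = 0, L_y = 97.91 kN, R_y = 68.01 kN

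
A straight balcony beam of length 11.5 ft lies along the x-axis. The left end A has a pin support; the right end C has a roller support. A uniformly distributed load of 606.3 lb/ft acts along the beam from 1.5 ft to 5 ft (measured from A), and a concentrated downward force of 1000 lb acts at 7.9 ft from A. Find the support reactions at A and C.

Resultant of the distributed load: 606.3 × 3.5 = 2122.05 lb at 3.25 ft from A.
ΣM about A: C_y·11.5 − (606.3·3.5)·3.25 − 1000·7.9 = 0 → C_y = 14796.6625/11.5 = 1286.67 ≈ 1287 lb.
ΣF_y = 0: A_y + 1286.67 − 606.3·3.5 − 1000 = 0 → A_y = 1835 lb.
ΣF_x = 0: no horizontal applied forces, so A_x = 0.

A_x = 0, A_y = 1835 lb, C_y = 1287 lb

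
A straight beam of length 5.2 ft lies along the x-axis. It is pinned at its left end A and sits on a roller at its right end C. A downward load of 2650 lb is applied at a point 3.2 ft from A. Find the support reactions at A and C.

Taking moments about A: C_y·5.2 − 2650·3.2 = 0 → C_y = 8480/5.2 = 1630.77 ≈ 1631 lb.
ΣF_y = 0: A_y + 1630.77 − 2650 = 0 → A_y = 1019 lb.
ΣF_x = 0: no horizontal applied forces, so A_x = 0.

A_x = 0, A_y = 1019 lb, C_y = 1631 lb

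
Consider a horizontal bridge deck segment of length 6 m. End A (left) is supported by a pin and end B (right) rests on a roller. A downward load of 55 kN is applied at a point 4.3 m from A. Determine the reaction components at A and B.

A_x = 0, A_y = 15.58 kN, B_y = 39.42 kN

ΣM about A: B_y·6 − 55·4.3 = 0 → B_y = 236.5/6 = 39.4167 ≈ 39.42 kN.
ΣF_y = 0: A_y + 39.4167 − 55 = 0 → A_y = 15.58 kN.
ΣF_x = 0: no horizontal applied forces, so A_x = 0.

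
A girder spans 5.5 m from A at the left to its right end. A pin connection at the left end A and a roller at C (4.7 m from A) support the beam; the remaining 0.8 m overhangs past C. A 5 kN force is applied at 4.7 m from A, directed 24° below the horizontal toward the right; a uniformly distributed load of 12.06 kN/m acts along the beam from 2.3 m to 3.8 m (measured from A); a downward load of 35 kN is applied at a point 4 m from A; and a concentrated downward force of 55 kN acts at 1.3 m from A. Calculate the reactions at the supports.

Resultant of the distributed load: 12.06 × 1.5 = 18.09 kN at 3.05 m from A.
Moments about A: C_y·4.7 − 5·sin24°·4.7 − (12.06·1.5)·3.05 − 35·4 − 55·1.3 = 0 → C_y = 276.233/4.7 = 58.773 ≈ 58.77 kN.
ΣF_y = 0: A_y + 58.773 − 5·sin24° − 12.06·1.5 − 35 − 55 = 0 → A_y = 51.35 kN.
ΣF_x = 0: A_x + 5·cos24° = 0 → A_x = -4.568 kN.

A_x = -4.568 kN, A_y = 51.35 kN, C_y = 58.77 kN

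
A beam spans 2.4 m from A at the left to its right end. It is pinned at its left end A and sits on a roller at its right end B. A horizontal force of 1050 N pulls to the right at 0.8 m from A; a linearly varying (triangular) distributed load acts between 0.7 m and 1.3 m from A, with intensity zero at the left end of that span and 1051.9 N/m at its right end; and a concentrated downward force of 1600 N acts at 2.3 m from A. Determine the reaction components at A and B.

A_x = -1050 N, A_y = 237.6 N, B_y = 1678 N

Resultant of the triangular load: ½ × 1051.9 × 0.6 = 315.57 N, acting at 1.1 m from A (one-third of the span from the peak).
Taking moments about A: B_y·2.4 − (½·1051.9·0.6)·1.1 − 1600·2.3 = 0 → B_y = 4027.127/2.4 = 1677.97 ≈ 1678 N.
ΣF_y = 0: A_y + 1677.97 − ½·1051.9·0.6 − 1600 = 0 → A_y = 237.6 N.
ΣF_x = 0: A_x + 1050 = 0 → A_x = -1050 N.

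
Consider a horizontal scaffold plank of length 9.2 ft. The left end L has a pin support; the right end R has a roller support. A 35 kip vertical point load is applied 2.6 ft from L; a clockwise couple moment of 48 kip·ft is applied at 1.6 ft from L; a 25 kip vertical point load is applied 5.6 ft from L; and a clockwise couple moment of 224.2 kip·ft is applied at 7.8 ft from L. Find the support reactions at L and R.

L_x = 0, L_y = 5.304 kip, R_y = 54.70 kip

ΣM about L: R_y·9.2 − 35·2.6 − 48 − 25·5.6 − 224.2 = 0 → R_y = 503.2/9.2 = 54.6957 ≈ 54.70 kip.
ΣF_y = 0: L_y + 54.6957 − 35 − 25 = 0 → L_y = 5.304 kip.
ΣF_x = 0: no horizontal applied forces, so L_x = 0.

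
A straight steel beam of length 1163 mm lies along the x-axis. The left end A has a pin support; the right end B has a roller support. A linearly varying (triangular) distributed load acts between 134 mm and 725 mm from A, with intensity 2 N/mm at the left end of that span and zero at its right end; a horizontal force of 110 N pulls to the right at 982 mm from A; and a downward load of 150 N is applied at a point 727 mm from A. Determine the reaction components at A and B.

Resultant of the triangular load: ½ × 2 × 591 = 591 N, acting at 331 mm from A (one-third of the span from the peak).
Taking moments about A: B_y·1163 − (½·2·591)·331 − 150·727 = 0 → B_y = 304671/1163 = 261.97 ≈ 262.0 N.
ΣF_y = 0: A_y + 261.97 − ½·2·591 − 150 = 0 → A_y = 479.0 N.
ΣF_x = 0: A_x + 110 = 0 → A_x = -110.0 N.

A_x = -110.0 N, A_y = 479.0 N, B_y = 262.0 N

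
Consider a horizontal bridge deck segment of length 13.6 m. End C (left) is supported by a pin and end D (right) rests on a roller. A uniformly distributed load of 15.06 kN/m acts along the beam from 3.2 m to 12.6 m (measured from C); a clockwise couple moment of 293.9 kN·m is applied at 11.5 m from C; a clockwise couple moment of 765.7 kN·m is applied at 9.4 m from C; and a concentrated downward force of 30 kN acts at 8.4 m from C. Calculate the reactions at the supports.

Resultant of the distributed load: 15.06 × 9.4 = 141.564 kN at 7.9 m from C.
Moments about C: D_y·13.6 − (15.06·9.4)·7.9 − 293.9 − 765.7 − 30·8.4 = 0 → D_y = 2429.9556/13.6 = 178.673 ≈ 178.7 kN.
ΣF_y = 0: C_y + 178.673 − 15.06·9.4 − 30 = 0 → C_y = -7.109 kN.
ΣF_x = 0: no horizontal applied forces, so C_x = 0.

C_x = 0, C_y = -7.109 kN, D_y = 178.7 kN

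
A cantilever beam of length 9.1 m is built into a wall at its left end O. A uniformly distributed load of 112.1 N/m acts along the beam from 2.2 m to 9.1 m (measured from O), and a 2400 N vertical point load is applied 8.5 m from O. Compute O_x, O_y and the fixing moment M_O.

O_x = 0, O_y = 3173 N, M_O = 24770 N·m

Resultant of the distributed load: 112.1 × 6.9 = 773.49 N at 5.65 m from O.
ΣF_x = 0: O_x = 0.
ΣF_y = 0: O_y − 112.1·6.9 − 2400 = 0 → O_y = 3173 N.
ΣM about O: M_O − (112.1·6.9)·5.65 − 2400·8.5 = 0 → M_O = 24770 N·m.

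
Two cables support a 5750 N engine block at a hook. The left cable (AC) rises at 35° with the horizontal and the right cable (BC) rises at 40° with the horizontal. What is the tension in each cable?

T_AC = 4560 N, T_BC = 4876 N

ΣF_x = 0: −T_AC·cos35° + T_BC·cos40° = 0 → T_BC = 1.06933·T_AC.
ΣF_y = 0: T_AC·sin35° + T_BC·sin40° = 5750.
Substitute: T_AC·(0.573576 + 1.06933·0.642788) = 5750 → T_AC = 4560.13 ≈ 4560 N.
Then T_BC = 1.06933 × 4560.13 = 4876 N.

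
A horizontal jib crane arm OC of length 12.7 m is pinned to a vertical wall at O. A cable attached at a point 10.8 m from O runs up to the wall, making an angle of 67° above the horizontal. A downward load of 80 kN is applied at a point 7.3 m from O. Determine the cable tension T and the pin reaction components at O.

ΣM about O: T·sin67°·10.8 − 80·7.3 = 0 → T = 584/(10.8·0.920505) = 58.7439 ≈ 58.74 kN.
ΣF_x = 0: O_x − T·cos67° = 0 → O_x = 58.7439 × 0.390731 = 22.95 kN.
ΣF_y = 0: O_y + T·sin67° − 80 = 0 → O_y = 80 − 58.7439 × 0.920505 = 25.93 kN.

T = 58.74 kN, O_x = 22.95 kN, O_y = 25.93 kN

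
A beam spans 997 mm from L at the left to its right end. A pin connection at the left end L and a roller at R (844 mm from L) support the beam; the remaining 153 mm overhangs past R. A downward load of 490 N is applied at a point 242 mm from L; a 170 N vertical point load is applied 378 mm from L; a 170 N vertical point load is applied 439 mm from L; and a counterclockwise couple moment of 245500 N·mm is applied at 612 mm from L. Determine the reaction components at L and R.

ΣM about L: R_y·844 − 490·242 − 170·378 − 170·439 + 245500 = 0 → R_y = 11970/844 = 14.1825 ≈ 14.18 N.
ΣF_y = 0: L_y + 14.1825 − 490 − 170 − 170 = 0 → L_y = 815.8 N.
ΣF_x = 0: no horizontal applied forces, so L_x = 0.

L_x = 0, L_y = 815.8 N, R_y = 14.18 N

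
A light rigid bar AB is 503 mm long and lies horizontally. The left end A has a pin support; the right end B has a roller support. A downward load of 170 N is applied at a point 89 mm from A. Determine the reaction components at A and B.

ΣM about A: B_y·503 − 170·89 = 0 → B_y = 15130/503 = 30.0795 ≈ 30.08 N.
ΣF_y = 0: A_y + 30.0795 − 170 = 0 → A_y = 139.9 N.
ΣF_x = 0: no horizontal applied forces, so A_x = 0.

A_x = 0, A_y = 139.9 N, B_y = 30.08 N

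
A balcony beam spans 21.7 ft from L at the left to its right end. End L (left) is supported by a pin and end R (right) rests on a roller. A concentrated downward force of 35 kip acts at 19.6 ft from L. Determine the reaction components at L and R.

ΣM about L: R_y·21.7 − 35·19.6 = 0 → R_y = 686/21.7 = 31.6129 ≈ 31.61 kip.
ΣF_y = 0: L_y + 31.6129 − 35 = 0 → L_y = 3.387 kip.
ΣF_x = 0: no horizontal applied forces, so L_x = 0.

L_x = 0, L_y = 3.387 kip, R_y = 31.61 kip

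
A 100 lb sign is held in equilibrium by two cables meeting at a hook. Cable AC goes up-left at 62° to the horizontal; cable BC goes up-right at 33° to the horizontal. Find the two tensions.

T_AC = 84.19 lb, T_BC = 47.13 lb

ΣF_x = 0: −T_AC·cos62° + T_BC·cos33° = 0 → T_BC = 0.559781·T_AC.
ΣF_y = 0: T_AC·sin62° + T_BC·sin33° = 100.
Substitute: T_AC·(0.882948 + 0.559781·0.544639) = 100 → T_AC = 84.1874 ≈ 84.19 lb.
Then T_BC = 0.559781 × 84.1874 = 47.13 lb.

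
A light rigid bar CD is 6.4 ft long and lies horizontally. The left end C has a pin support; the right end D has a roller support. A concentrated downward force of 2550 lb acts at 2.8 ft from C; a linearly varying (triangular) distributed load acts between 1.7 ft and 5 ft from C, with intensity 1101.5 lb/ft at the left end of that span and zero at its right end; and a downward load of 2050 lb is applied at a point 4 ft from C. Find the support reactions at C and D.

C_x = 0, C_y = 3225 lb, D_y = 3192 lb

Resultant of the triangular load: ½ × 1101.5 × 3.3 = 1817.475 lb, acting at 2.8 ft from C (one-third of the span from the peak).
Taking moments about C: D_y·6.4 − 2550·2.8 − (½·1101.5·3.3)·2.8 − 2050·4 = 0 → D_y = 20428.93/6.4 = 3192.02 ≈ 3192 lb.
ΣF_y = 0: C_y + 3192.02 − 2550 − ½·1101.5·3.3 − 2050 = 0 → C_y = 3225 lb.
ΣF_x = 0: no horizontal applied forces, so C_x = 0.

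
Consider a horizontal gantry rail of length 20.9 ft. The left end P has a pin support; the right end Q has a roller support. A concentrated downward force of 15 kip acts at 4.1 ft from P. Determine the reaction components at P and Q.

ΣM about P: Q_y·20.9 − 15·4.1 = 0 → Q_y = 61.5/20.9 = 2.94258 ≈ 2.943 kip.
ΣF_y = 0: P_y + 2.94258 − 15 = 0 → P_y = 12.06 kip.
ΣF_x = 0: no horizontal applied forces, so P_x = 0.

P_x = 0, P_y = 12.06 kip, Q_y = 2.943 kip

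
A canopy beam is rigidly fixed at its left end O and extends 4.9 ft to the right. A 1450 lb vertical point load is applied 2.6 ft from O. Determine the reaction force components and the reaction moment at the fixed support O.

ΣF_x = 0: O_x = 0.
ΣF_y = 0: O_y − 1450 = 0 → O_y = 1450 lb.
ΣM about O: M_O − 1450·2.6 = 0 → M_O = 3770 lb·ft.

O_x = 0, O_y = 1450 lb, M_O = 3770 lb·ft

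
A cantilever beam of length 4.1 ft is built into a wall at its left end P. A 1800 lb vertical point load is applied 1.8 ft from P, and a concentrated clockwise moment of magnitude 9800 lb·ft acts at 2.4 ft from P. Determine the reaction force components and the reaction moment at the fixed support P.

ΣF_x = 0: P_x = 0.
ΣF_y = 0: P_y − 1800 = 0 → P_y = 1800 lb.
ΣM about P: M_P − 1800·1.8 − 9800 = 0 → M_P = 13040 lb·ft.

P_x = 0, P_y = 1800 lb, M_P = 13040 lb·ft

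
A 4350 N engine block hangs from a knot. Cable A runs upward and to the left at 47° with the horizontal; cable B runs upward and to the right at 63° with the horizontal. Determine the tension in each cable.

ΣF_x = 0: −T_A·cos47° + T_B·cos63° = 0 → T_B = 1.50223·T_A.
ΣF_y = 0: T_A·sin47° + T_B·sin63° = 4350.
Substitute: T_A·(0.731354 + 1.50223·0.891007) = 4350 → T_A = 2101.6 ≈ 2102 N.
Then T_B = 1.50223 × 2101.6 = 3157 N.

T_A = 2102 N, T_B = 3157 N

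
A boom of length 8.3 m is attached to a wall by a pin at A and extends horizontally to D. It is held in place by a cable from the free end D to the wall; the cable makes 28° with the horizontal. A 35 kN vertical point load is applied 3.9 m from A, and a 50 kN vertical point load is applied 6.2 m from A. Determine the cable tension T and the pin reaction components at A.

T = 114.6 kN, A_x = 101.2 kN, A_y = 31.20 kN

ΣM about A: T·sin28°·8.3 − 35·3.9 − 50·6.2 = 0 → T = 446.5/(8.3·0.469472) = 114.587 ≈ 114.6 kN.
ΣF_x = 0: A_x − T·cos28° = 0 → A_x = 114.587 × 0.882948 = 101.2 kN.
ΣF_y = 0: A_y + T·sin28° − 35 − 50 = 0 → A_y = 85 − 114.587 × 0.469472 = 31.20 kN.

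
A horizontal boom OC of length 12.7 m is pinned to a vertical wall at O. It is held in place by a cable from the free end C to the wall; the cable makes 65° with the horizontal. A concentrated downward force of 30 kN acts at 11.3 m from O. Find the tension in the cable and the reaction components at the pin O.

ΣM about O: T·sin65°·12.7 − 30·11.3 = 0 → T = 339/(12.7·0.906308) = 29.4524 ≈ 29.45 kN.
ΣF_x = 0: O_x − T·cos65° = 0 → O_x = 29.4524 × 0.422618 = 12.45 kN.
ΣF_y = 0: O_y + T·sin65° − 30 = 0 → O_y = 30 − 29.4524 × 0.906308 = 3.307 kN.

T = 29.45 kN, O_x = 12.45 kN, O_y = 3.307 kN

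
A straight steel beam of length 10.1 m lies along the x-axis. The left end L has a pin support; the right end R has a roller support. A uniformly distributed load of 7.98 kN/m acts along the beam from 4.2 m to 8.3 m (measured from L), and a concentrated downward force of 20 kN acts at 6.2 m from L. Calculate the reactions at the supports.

Resultant of the distributed load: 7.98 × 4.1 = 32.718 kN at 6.25 m from L.
Moments about L: R_y·10.1 − (7.98·4.1)·6.25 − 20·6.2 = 0 → R_y = 328.4875/10.1 = 32.5235 ≈ 32.52 kN.
ΣF_y = 0: L_y + 32.5235 − 7.98·4.1 − 20 = 0 → L_y = 20.19 kN.
ΣF_x = 0: no horizontal applied forces, so L_x = 0.

L_x = 0, L_y = 20.19 kN, R_y = 32.52 kN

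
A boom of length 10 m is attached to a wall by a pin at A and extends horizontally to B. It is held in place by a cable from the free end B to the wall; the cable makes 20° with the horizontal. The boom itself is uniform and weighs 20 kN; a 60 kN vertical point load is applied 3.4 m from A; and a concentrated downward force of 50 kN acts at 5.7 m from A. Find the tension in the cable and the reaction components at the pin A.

T = 172.2 kN, A_x = 161.8 kN, A_y = 71.10 kN

ΣM about A: T·sin20°·10 − 20·5 − 60·3.4 − 50·5.7 = 0 → T = 589/(10·0.34202) = 172.212 ≈ 172.2 kN.
ΣF_x = 0: A_x − T·cos20° = 0 → A_x = 172.212 × 0.939693 = 161.8 kN.
ΣF_y = 0: A_y + T·sin20° − 20 − 60 − 50 = 0 → A_y = 130 − 172.212 × 0.34202 = 71.10 kN.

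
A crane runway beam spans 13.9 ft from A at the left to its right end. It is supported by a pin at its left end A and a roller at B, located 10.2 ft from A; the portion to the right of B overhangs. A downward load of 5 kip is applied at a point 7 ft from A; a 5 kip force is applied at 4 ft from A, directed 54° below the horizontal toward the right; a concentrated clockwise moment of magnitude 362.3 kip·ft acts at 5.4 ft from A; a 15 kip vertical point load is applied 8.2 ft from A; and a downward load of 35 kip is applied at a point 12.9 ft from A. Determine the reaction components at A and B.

Moments about A: B_y·10.2 − 5·7 − 5·sin54°·4 − 362.3 − 15·8.2 − 35·12.9 = 0 → B_y = 987.98/10.2 = 96.8608 ≈ 96.86 kip.
ΣF_y = 0: A_y + 96.8608 − 5 − 5·sin54° − 15 − 35 = 0 → A_y = -37.82 kip.
ΣF_x = 0: A_x + 5·cos54° = 0 → A_x = -2.939 kip.

A_x = -2.939 kip, A_y = -37.82 kip, B_y = 96.86 kip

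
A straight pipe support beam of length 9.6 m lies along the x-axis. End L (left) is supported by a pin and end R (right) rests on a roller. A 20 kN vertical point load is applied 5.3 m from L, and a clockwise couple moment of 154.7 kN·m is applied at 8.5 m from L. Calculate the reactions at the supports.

ΣM about L: R_y·9.6 − 20·5.3 − 154.7 = 0 → R_y = 260.7/9.6 = 27.1562 ≈ 27.16 kN.
ΣF_y = 0: L_y + 27.1562 − 20 = 0 → L_y = -7.156 kN.
ΣF_x = 0: no horizontal applied forces, so L_x = 0.

L_x = 0, L_y = -7.156 kN, R_y = 27.16 kN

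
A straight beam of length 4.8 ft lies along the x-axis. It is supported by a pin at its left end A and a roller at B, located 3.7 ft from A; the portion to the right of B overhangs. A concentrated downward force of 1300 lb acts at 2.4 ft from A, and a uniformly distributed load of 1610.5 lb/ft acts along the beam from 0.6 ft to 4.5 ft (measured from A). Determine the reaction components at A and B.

A_x = 0, A_y = 2409 lb, B_y = 5172 lb

Resultant of the distributed load: 1610.5 × 3.9 = 6280.95 lb at 2.55 ft from A.
Moments about A: B_y·3.7 − 1300·2.4 − (1610.5·3.9)·2.55 = 0 → B_y = 19136.4225/3.7 = 5172.01 ≈ 5172 lb.
ΣF_y = 0: A_y + 5172.01 − 1300 − 1610.5·3.9 = 0 → A_y = 2409 lb.
ΣF_x = 0: no horizontal applied forces, so A_x = 0.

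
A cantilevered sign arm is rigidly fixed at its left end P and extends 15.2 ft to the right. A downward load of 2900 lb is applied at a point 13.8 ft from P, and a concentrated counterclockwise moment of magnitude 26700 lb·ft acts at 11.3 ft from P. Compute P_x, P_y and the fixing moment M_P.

P_x = 0, P_y = 2900 lb, M_P = 13320 lb·ft

ΣF_x = 0: P_x = 0.
ΣF_y = 0: P_y − 2900 = 0 → P_y = 2900 lb.
ΣM about P: M_P − 2900·13.8 + 26700 = 0 → M_P = 13320 lb·ft.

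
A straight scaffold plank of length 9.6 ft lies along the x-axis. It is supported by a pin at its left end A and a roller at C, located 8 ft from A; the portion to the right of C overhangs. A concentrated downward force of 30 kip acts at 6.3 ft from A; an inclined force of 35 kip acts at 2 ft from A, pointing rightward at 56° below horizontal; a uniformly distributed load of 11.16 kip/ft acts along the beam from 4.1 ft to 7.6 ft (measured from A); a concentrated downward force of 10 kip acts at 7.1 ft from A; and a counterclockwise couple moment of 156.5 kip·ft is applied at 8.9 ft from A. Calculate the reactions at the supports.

A_x = -19.57 kip, A_y = 59.32 kip, C_y = 48.75 kip

Resultant of the distributed load: 11.16 × 3.5 = 39.06 kip at 5.85 ft from A.
ΣM about A: C_y·8 − 30·6.3 − 35·sin56°·2 − (11.16·3.5)·5.85 − 10·7.1 + 156.5 = 0 → C_y = 390.034/8 = 48.7542 ≈ 48.75 kip.
ΣF_y = 0: A_y + 48.7542 − 30 − 35·sin56° − 11.16·3.5 − 10 = 0 → A_y = 59.32 kip.
ΣF_x = 0: A_x + 35·cos56° = 0 → A_x = -19.57 kip.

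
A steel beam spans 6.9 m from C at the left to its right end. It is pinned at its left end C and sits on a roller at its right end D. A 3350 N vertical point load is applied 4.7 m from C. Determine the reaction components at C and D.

C_x = 0, C_y = 1068 N, D_y = 2282 N

ΣM about C: D_y·6.9 − 3350·4.7 = 0 → D_y = 15745/6.9 = 2281.88 ≈ 2282 N.
ΣF_y = 0: C_y + 2281.88 − 3350 = 0 → C_y = 1068 N.
ΣF_x = 0: no horizontal applied forces, so C_x = 0.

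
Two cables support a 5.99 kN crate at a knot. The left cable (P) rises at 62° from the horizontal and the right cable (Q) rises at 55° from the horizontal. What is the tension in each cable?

ΣF_x = 0: −T_P·cos62° + T_Q·cos55° = 0 → T_Q = 0.818499·T_P.
ΣF_y = 0: T_P·sin62° + T_Q·sin55° = 5.99.
Substitute: T_P·(0.882948 + 0.818499·0.819152) = 5.99 → T_P = 3.856 kN.
Then T_Q = 0.818499 × 3.856 = 3.156 kN.

T_P = 3.856 kN, T_Q = 3.156 kN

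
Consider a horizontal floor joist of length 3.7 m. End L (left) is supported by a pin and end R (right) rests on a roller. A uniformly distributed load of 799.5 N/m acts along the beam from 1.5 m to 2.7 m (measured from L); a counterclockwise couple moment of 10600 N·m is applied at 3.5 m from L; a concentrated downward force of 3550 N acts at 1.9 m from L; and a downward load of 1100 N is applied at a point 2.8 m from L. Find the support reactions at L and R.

Resultant of the distributed load: 799.5 × 1.2 = 959.4 N at 2.1 m from L.
Taking moments about L: R_y·3.7 − (799.5·1.2)·2.1 + 10600 − 3550·1.9 − 1100·2.8 = 0 → R_y = 1239.74/3.7 = 335.065 ≈ 335.1 N.
ΣF_y = 0: L_y + 335.065 − 799.5·1.2 − 3550 − 1100 = 0 → L_y = 5274 N.
ΣF_x = 0: no horizontal applied forces, so L_x = 0.

L_x = 0, L_y = 5274 N, R_y = 335.1 N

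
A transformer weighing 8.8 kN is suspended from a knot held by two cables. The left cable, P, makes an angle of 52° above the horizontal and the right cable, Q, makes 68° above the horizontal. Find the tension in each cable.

T_P = 3.807 kN, T_Q = 6.256 kN

ΣF_x = 0: −T_P·cos52° + T_Q·cos68° = 0 → T_Q = 1.64349·T_P.
ΣF_y = 0: T_P·sin52° + T_Q·sin68° = 8.8.
Substitute: T_P·(0.788011 + 1.64349·0.927184) = 8.8 → T_P = 3.80651 ≈ 3.807 kN.
Then T_Q = 1.64349 × 3.80651 = 6.256 kN.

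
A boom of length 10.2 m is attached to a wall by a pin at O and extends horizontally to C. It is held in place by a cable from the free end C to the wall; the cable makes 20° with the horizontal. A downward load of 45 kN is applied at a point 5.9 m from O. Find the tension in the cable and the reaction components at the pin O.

T = 76.10 kN, O_x = 71.52 kN, O_y = 18.97 kN

ΣM about O: T·sin20°·10.2 − 45·5.9 = 0 → T = 265.5/(10.2·0.34202) = 76.1049 ≈ 76.10 kN.
ΣF_x = 0: O_x − T·cos20° = 0 → O_x = 76.1049 × 0.939693 = 71.52 kN.
ΣF_y = 0: O_y + T·sin20° − 45 = 0 → O_y = 45 − 76.1049 × 0.34202 = 18.97 kN.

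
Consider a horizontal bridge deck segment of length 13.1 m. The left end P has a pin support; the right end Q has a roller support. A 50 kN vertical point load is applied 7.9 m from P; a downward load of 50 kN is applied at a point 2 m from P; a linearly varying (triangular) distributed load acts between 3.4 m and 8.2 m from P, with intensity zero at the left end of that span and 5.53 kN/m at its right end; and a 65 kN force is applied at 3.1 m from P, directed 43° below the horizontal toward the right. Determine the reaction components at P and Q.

P_x = -47.54 kN, P_y = 102.6 kN, Q_y = 54.96 kN

Resultant of the triangular load: ½ × 5.53 × 4.8 = 13.272 kN, acting at 6.6 m from P (one-third of the span from the peak).
Moments about P: Q_y·13.1 − 50·7.9 − 50·2 − (½·5.53·4.8)·6.6 − 65·sin43°·3.1 = 0 → Q_y = 720.018/13.1 = 54.9632 ≈ 54.96 kN.
ΣF_y = 0: P_y + 54.9632 − 50 − 50 − ½·5.53·4.8 − 65·sin43° = 0 → P_y = 102.6 kN.
ΣF_x = 0: P_x + 65·cos43° = 0 → P_x = -47.54 kN.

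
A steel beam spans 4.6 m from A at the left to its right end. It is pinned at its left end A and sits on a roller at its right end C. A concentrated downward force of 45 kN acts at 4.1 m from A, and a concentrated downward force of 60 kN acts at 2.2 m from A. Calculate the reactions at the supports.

Taking moments about A: C_y·4.6 − 45·4.1 − 60·2.2 = 0 → C_y = 316.5/4.6 = 68.8043 ≈ 68.80 kN.
ΣF_y = 0: A_y + 68.8043 − 45 − 60 = 0 → A_y = 36.20 kN.
ΣF_x = 0: no horizontal applied forces, so A_x = 0.

A_x = 0, A_y = 36.20 kN, C_y = 68.80 kN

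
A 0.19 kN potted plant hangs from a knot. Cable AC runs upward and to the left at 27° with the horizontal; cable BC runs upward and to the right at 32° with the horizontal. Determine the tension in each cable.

T_AC = 0.1880 kN, T_BC = 0.1975 kN

ΣF_x = 0: −T_AC·cos27° + T_BC·cos32° = 0 → T_BC = 1.05066·T_AC.
ΣF_y = 0: T_AC·sin27° + T_BC·sin32° = 0.19.
Substitute: T_AC·(0.45399 + 1.05066·0.529919) = 0.19 → T_AC = 0.187978 ≈ 0.1880 kN.
Then T_BC = 1.05066 × 0.187978 = 0.1975 kN.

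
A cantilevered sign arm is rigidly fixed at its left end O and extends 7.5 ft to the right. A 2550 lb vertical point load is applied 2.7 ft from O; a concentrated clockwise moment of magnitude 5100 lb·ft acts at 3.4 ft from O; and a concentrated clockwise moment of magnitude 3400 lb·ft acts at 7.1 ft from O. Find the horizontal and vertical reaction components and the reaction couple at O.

O_x = 0, O_y = 2550 lb, M_O = 15380 lb·ft

ΣF_x = 0: O_x = 0.
ΣF_y = 0: O_y − 2550 = 0 → O_y = 2550 lb.
ΣM about O: M_O − 2550·2.7 − 5100 − 3400 = 0 → M_O = 15380 lb·ft.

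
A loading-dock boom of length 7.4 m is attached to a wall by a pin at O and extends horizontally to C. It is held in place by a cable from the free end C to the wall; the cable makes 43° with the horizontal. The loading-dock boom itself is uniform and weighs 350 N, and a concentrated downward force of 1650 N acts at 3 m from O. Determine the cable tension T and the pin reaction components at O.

ΣM about O: T·sin43°·7.4 − 350·3.7 − 1650·3 = 0 → T = 6245/(7.4·0.681998) = 1237.42 ≈ 1237 N.
ΣF_x = 0: O_x − T·cos43° = 0 → O_x = 1237.42 × 0.731354 = 905.0 N.
ΣF_y = 0: O_y + T·sin43° − 350 − 1650 = 0 → O_y = 2000 − 1237.42 × 0.681998 = 1156 N.

T = 1237 N, O_x = 905.0 N, O_y = 1156 N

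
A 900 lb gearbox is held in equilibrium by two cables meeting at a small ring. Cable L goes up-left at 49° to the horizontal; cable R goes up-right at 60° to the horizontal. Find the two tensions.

ΣF_x = 0: −T_L·cos49° + T_R·cos60° = 0 → T_R = 1.31212·T_L.
ΣF_y = 0: T_L·sin49° + T_R·sin60° = 900.
Substitute: T_L·(0.75471 + 1.31212·0.866025) = 900 → T_L = 475.929 ≈ 475.9 lb.
Then T_R = 1.31212 × 475.929 = 624.5 lb.

T_L = 475.9 lb, T_R = 624.5 lb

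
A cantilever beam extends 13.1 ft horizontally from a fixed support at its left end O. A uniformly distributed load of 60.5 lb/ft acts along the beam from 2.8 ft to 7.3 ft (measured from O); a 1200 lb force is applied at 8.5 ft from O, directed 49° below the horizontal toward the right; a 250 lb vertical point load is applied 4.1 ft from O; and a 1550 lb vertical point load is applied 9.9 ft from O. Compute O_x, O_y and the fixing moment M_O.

O_x = -787.3 lb, O_y = 2978 lb, M_O = 25440 lb·ft

Resultant of the distributed load: 60.5 × 4.5 = 272.25 lb at 5.05 ft from O.
ΣF_x = 0: O_x + 1200·cos49° = 0 → O_x = -787.3 lb.
ΣF_y = 0: O_y − 60.5·4.5 − 1200·sin49° − 250 − 1550 = 0 → O_y = 2978 lb.
ΣM about O: M_O − (60.5·4.5)·5.05 − 1200·sin49°·8.5 − 250·4.1 − 1550·9.9 = 0 → M_O = 25440 lb·ft.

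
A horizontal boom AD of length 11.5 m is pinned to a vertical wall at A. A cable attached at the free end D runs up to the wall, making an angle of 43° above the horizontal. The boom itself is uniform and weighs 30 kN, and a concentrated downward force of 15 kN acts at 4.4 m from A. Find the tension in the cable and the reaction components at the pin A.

T = 30.41 kN, A_x = 22.24 kN, A_y = 24.26 kN

ΣM about A: T·sin43°·11.5 − 30·5.75 − 15·4.4 = 0 → T = 238.5/(11.5·0.681998) = 30.4094 ≈ 30.41 kN.
ΣF_x = 0: A_x − T·cos43° = 0 → A_x = 30.4094 × 0.731354 = 22.24 kN.
ΣF_y = 0: A_y + T·sin43° − 30 − 15 = 0 → A_y = 45 − 30.4094 × 0.681998 = 24.26 kN.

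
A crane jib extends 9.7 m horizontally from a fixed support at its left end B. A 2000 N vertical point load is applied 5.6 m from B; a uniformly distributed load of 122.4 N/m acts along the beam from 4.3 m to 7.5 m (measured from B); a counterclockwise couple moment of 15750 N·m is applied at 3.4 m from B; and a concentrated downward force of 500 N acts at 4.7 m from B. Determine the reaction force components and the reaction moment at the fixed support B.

B_x = 0, B_y = 2892 N, M_B = 110.9 N·m

Resultant of the distributed load: 122.4 × 3.2 = 391.68 N at 5.9 m from B.
ΣF_x = 0: B_x = 0.
ΣF_y = 0: B_y − 2000 − 122.4·3.2 − 500 = 0 → B_y = 2892 N.
ΣM about B: M_B − 2000·5.6 − (122.4·3.2)·5.9 + 15750 − 500·4.7 = 0 → M_B = 110.9 N·m.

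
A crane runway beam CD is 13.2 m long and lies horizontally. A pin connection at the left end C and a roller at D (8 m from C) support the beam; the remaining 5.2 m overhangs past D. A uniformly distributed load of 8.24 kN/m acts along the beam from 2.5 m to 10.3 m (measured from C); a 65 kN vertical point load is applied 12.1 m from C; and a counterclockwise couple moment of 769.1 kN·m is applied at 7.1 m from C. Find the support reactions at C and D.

C_x = 0, C_y = 75.68 kN, D_y = 53.59 kN

Resultant of the distributed load: 8.24 × 7.8 = 64.272 kN at 6.4 m from C.
ΣM about C: D_y·8 − (8.24·7.8)·6.4 − 65·12.1 + 769.1 = 0 → D_y = 428.7408/8 = 53.5926 ≈ 53.59 kN.
ΣF_y = 0: C_y + 53.5926 − 8.24·7.8 − 65 = 0 → C_y = 75.68 kN.
ΣF_x = 0: no horizontal applied forces, so C_x = 0.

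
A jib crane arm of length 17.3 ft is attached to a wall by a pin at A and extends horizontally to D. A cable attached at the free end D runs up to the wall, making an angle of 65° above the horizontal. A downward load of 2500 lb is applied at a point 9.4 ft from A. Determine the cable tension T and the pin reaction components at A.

T = 1499 lb, A_x = 633.4 lb, A_y = 1142 lb

ΣM about A: T·sin65°·17.3 − 2500·9.4 = 0 → T = 23500/(17.3·0.906308) = 1498.81 ≈ 1499 lb.
ΣF_x = 0: A_x − T·cos65° = 0 → A_x = 1498.81 × 0.422618 = 633.4 lb.
ΣF_y = 0: A_y + T·sin65° − 2500 = 0 → A_y = 2500 − 1498.81 × 0.906308 = 1142 lb.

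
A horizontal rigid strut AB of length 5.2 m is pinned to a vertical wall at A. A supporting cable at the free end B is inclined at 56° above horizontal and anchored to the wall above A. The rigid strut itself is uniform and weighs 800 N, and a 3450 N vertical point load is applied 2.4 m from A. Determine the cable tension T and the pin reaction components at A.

T = 2403 N, A_x = 1344 N, A_y = 2258 N

ΣM about A: T·sin56°·5.2 − 800·2.6 − 3450·2.4 = 0 → T = 10360/(5.2·0.829038) = 2403.16 ≈ 2403 N.
ΣF_x = 0: A_x − T·cos56° = 0 → A_x = 2403.16 × 0.559193 = 1344 N.
ΣF_y = 0: A_y + T·sin56° − 800 − 3450 = 0 → A_y = 4250 − 2403.16 × 0.829038 = 2258 N.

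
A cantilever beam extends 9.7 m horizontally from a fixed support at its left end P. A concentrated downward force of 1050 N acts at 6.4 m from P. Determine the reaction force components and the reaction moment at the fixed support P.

P_x = 0, P_y = 1050 N, M_P = 6720 N·m

ΣF_x = 0: P_x = 0.
ΣF_y = 0: P_y − 1050 = 0 → P_y = 1050 N.
ΣM about P: M_P − 1050·6.4 = 0 → M_P = 6720 N·m.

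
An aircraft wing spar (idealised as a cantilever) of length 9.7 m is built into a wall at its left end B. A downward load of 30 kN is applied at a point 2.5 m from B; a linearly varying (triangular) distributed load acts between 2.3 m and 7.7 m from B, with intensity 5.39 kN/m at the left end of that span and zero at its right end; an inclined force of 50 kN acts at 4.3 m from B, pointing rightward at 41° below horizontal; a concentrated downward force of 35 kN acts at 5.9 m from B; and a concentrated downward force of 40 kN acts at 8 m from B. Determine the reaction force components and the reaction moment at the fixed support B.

B_x = -37.74 kN, B_y = 152.4 kN, M_B = 802.2 kN·m

Resultant of the triangular load: ½ × 5.39 × 5.4 = 14.553 kN, acting at 4.1 m from B (one-third of the span from the peak).
ΣF_x = 0: B_x + 50·cos41° = 0 → B_x = -37.74 kN.
ΣF_y = 0: B_y − 30 − ½·5.39·5.4 − 50·sin41° − 35 − 40 = 0 → B_y = 152.4 kN.
ΣM about B: M_B − 30·2.5 − (½·5.39·5.4)·4.1 − 50·sin41°·4.3 − 35·5.9 − 40·8 = 0 → M_B = 802.2 kN·m.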